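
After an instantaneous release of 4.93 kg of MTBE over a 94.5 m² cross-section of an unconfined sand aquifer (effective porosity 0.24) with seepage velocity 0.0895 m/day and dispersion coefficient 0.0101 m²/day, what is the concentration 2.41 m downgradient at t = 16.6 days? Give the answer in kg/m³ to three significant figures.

0.0419 kg/m³

For an instantaneous plane source, C(x,t) = M/(n_e·A·√(4πDt)) · exp(−(x−vt)²/(4Dt)), with n_e·A the pore (flow) area.
Plume center vt = 0.0895 × 16.6 = 1.4857 m, so the well at 2.41 m is 0.9243 m downgradient of the peak.
√(4πDt) = 1.452 m, giving peak height M/(n_e·A·√(4πDt)) = 4.93/(0.24 × 94.5 × 1.452) = 0.1497 kg/m³.
(x−vt)²/(4Dt) = (0.9243)²/(4 × 0.0101 × 16.6) = 1.274; exp(−1.274) = 0.2797.
C = 0.1497 × 0.2797 = 0.0419 kg/m³.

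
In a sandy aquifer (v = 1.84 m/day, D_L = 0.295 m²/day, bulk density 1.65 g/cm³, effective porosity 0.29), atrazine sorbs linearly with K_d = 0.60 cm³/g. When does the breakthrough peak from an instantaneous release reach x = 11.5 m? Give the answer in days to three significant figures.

Retardation factor R = 1 + ρ_b·K_d/n = 1 + 1.65 × 0.60/0.29 = 4.414.
Sorption retards both mechanisms: v_R = v/R = 0.4169 m/day, D_R = D/R = 0.06683 m²/day.
Peak time from v_R²t² + 2D_R t − x² = 0: t = (√(D_R² + v_R²x²) − D_R)/v_R².
√(D_R² + v_R²x²) = √(0.06683² + 0.4169² × 11.5²) = 4.795; v_R² = 0.1738.
t = (4.795 − 0.06683)/0.1738 = 27.2 days.

27.2 days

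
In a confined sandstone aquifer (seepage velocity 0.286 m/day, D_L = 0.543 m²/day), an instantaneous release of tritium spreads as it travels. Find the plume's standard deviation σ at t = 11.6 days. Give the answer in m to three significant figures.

3.55 m

Dispersive spreading gives a Gaussian with σ² = 2Dt; advection only shifts the center.
σ = √(2 × 0.543 × 11.6) = 3.55 m.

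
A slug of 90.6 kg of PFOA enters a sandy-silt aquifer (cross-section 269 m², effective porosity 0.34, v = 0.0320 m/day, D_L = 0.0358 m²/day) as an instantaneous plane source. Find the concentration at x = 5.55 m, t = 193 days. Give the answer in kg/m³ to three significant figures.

For an instantaneous plane source, C(x,t) = M/(n_e·A·√(4πDt)) · exp(−(x−vt)²/(4Dt)), with n_e·A the pore (flow) area.
Plume center vt = 0.0320 × 193 = 6.176 m, so the well at 5.55 m is 0.626 m upgradient of the peak.
√(4πDt) = 9.318 m, giving peak height M/(n_e·A·√(4πDt)) = 90.6/(0.34 × 269 × 9.318) = 0.1063 kg/m³.
(x−vt)²/(4Dt) = (-0.626)²/(4 × 0.0358 × 193) = 0.01418; exp(−0.01418) = 0.9859.
C = 0.1063 × 0.9859 = 0.105 kg/m³.

0.105 kg/m³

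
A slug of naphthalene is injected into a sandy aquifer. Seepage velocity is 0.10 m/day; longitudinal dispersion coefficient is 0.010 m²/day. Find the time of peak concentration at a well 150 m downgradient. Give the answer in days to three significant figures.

For the 1D instantaneous-source solution, setting ∂C/∂t = 0 at fixed x gives v²t² + 2Dt − x² = 0, so t = (√(D² + v²x²) − D)/v².
√(D² + v²x²) = √(0.010² + 0.10² × 150²) = 15.00; v² = 0.01.
t = (15.00 − 0.010)/0.01 = 1500 days (vs. the pure-advection estimate x/v = 1500 d).

1500 days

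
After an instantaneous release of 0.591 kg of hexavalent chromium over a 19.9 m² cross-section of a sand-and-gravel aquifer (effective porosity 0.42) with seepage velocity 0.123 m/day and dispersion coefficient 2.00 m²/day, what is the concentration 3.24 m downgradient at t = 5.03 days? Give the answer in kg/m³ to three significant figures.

0.00530 kg/m³

For an instantaneous plane source, C(x,t) = M/(n_e·A·√(4πDt)) · exp(−(x−vt)²/(4Dt)), with n_e·A the pore (flow) area.
Plume center vt = 0.123 × 5.03 = 0.61869 m, so the well at 3.24 m is 2.62131 m downgradient of the peak.
√(4πDt) = 11.24 m, giving peak height M/(n_e·A·√(4πDt)) = 0.591/(0.42 × 19.9 × 11.24) = 0.006291 kg/m³.
(x−vt)²/(4Dt) = (2.62131)²/(4 × 2.00 × 5.03) = 0.1708; exp(−0.1708) = 0.8430.
C = 0.006291 × 0.8430 = 0.00530 kg/m³.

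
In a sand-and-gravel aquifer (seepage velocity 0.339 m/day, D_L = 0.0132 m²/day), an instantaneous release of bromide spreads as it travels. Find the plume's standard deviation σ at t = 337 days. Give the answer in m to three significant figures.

Dispersive spreading gives a Gaussian with σ² = 2Dt; advection only shifts the center.
σ = √(2 × 0.0132 × 337) = 2.98 m.

2.98 m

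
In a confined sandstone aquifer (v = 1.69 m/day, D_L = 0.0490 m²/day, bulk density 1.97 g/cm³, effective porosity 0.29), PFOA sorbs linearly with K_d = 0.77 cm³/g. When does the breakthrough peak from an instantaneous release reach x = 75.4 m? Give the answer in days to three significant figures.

278 days

Retardation factor R = 1 + ρ_b·K_d/n = 1 + 1.97 × 0.77/0.29 = 6.231.
Sorption retards both mechanisms: v_R = v/R = 0.2712 m/day, D_R = D/R = 0.007864 m²/day.
Peak time from v_R²t² + 2D_R t − x² = 0: t = (√(D_R² + v_R²x²) − D_R)/v_R².
√(D_R² + v_R²x²) = √(0.007864² + 0.2712² × 75.4²) = 20.45; v_R² = 0.07355.
t = (20.45 − 0.007864)/0.07355 = 278 days.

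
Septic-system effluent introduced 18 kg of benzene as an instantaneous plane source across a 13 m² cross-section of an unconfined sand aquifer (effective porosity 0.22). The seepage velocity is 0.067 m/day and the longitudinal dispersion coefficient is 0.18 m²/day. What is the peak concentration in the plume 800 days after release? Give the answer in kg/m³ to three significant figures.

The peak of an instantaneous 1D plume sits at x = vt; there the Gaussian factor is 1 and C_max = M/(n_e·A·√(4πDt)), where n_e·A is the pore area the mass is dissolved in.
√(4πDt) = √(4π × 0.18 × 800) = 42.54 m, so C_max = 18/(0.22 × 13 × 42.54) = 0.148 kg/m³.

0.148 kg/m³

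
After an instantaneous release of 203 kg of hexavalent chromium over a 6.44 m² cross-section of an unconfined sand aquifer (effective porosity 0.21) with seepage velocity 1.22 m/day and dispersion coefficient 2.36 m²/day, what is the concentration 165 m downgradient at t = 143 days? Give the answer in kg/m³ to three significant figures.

For an instantaneous plane source, C(x,t) = M/(n_e·A·√(4πDt)) · exp(−(x−vt)²/(4Dt)), with n_e·A the pore (flow) area.
Plume center vt = 1.22 × 143 = 174.46 m, so the well at 165 m is 9.46 m upgradient of the peak.
√(4πDt) = 65.12 m, giving peak height M/(n_e·A·√(4πDt)) = 203/(0.21 × 6.44 × 65.12) = 2.305 kg/m³.
(x−vt)²/(4Dt) = (-9.46)²/(4 × 2.36 × 143) = 0.06629; exp(−0.06629) = 0.9359.
C = 2.305 × 0.9359 = 2.16 kg/m³.

2.16 kg/m³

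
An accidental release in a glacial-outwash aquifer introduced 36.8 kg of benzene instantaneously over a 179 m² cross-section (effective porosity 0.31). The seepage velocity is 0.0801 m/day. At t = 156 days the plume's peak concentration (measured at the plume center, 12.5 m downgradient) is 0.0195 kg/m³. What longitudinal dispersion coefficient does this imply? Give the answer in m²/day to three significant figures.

At the plume center C_max = M/(n_e·A·√(4πDt)), so D = M²/(4πt·(n_e·A·C_max)²).
n_e·A·C_max = 0.31 × 179 × 0.0195 = 1.082 kg/m.
D = 36.8²/(4π × 156 × 1.082²) = 0.590 m²/day.

0.590 m²/day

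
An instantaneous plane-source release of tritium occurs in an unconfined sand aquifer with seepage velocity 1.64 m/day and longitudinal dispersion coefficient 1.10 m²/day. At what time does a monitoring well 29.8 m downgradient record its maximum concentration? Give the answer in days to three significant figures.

For the 1D instantaneous-source solution, setting ∂C/∂t = 0 at fixed x gives v²t² + 2Dt − x² = 0, so t = (√(D² + v²x²) − D)/v².
√(D² + v²x²) = √(1.10² + 1.64² × 29.8²) = 48.88; v² = 2.6896.
t = (48.88 − 1.10)/2.6896 = 17.8 days (vs. the pure-advection estimate x/v = 18.2 d).

17.8 days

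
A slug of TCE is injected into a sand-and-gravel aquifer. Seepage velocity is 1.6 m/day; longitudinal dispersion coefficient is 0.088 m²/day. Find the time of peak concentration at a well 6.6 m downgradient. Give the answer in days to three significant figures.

For the 1D instantaneous-source solution, setting ∂C/∂t = 0 at fixed x gives v²t² + 2Dt − x² = 0, so t = (√(D² + v²x²) − D)/v².
√(D² + v²x²) = √(0.088² + 1.6² × 6.6²) = 10.56; v² = 2.56.
t = (10.56 − 0.088)/2.56 = 4.09 days (vs. the pure-advection estimate x/v = 4.12 d).

4.09 days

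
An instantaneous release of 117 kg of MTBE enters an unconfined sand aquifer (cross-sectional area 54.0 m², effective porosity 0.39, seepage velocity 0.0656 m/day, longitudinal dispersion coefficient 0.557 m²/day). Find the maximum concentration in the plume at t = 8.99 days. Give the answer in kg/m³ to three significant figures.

0.700 kg/m³

The peak of an instantaneous 1D plume sits at x = vt; there the Gaussian factor is 1 and C_max = M/(n_e·A·√(4πDt)), where n_e·A is the pore area the mass is dissolved in.
√(4πDt) = √(4π × 0.557 × 8.99) = 7.933 m, so C_max = 117/(0.39 × 54.0 × 7.933) = 0.700 kg/m³.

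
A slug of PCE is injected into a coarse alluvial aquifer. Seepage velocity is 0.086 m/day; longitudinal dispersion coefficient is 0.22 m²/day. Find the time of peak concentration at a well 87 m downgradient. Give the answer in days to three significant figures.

982 days

For the 1D instantaneous-source solution, setting ∂C/∂t = 0 at fixed x gives v²t² + 2Dt − x² = 0, so t = (√(D² + v²x²) − D)/v².
√(D² + v²x²) = √(0.22² + 0.086² × 87²) = 7.485; v² = 0.007396.
t = (7.485 − 0.22)/0.007396 = 982 days (vs. the pure-advection estimate x/v = 1010 d).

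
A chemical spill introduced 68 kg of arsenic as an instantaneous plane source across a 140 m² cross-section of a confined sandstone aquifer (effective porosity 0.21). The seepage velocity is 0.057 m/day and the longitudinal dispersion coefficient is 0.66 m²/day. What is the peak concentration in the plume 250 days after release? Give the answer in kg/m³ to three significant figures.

0.0508 kg/m³

The peak of an instantaneous 1D plume sits at x = vt; there the Gaussian factor is 1 and C_max = M/(n_e·A·√(4πDt)), where n_e·A is the pore area the mass is dissolved in.
√(4πDt) = √(4π × 0.66 × 250) = 45.54 m, so C_max = 68/(0.21 × 140 × 45.54) = 0.0508 kg/m³.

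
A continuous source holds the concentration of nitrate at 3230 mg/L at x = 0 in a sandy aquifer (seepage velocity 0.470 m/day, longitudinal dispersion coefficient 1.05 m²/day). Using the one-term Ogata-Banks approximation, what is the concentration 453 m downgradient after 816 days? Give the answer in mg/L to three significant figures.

151 mg/L

For a continuous step input, C/C₀ ≈ ½·erfc((x−vt)/(2√(Dt))).
vt = 0.470 × 816 = 383.52 m and 2√(Dt) = 2√(1.05 × 816) = 58.54 m.
Argument (x−vt)/(2√(Dt)) = (453 − 383.52)/58.54 = 1.187; ½·erfc(1.187) = 0.04661.
C = 3230 × 0.04661 = 151 mg/L.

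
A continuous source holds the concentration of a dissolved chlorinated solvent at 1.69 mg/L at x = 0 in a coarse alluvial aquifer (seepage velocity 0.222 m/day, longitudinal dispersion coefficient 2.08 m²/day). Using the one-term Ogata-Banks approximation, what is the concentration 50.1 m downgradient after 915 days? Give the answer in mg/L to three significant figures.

For a continuous step input, C/C₀ ≈ ½·erfc((x−vt)/(2√(Dt))).
vt = 0.222 × 915 = 203.13 m and 2√(Dt) = 2√(2.08 × 915) = 87.25 m.
Argument (x−vt)/(2√(Dt)) = (50.1 − 203.13)/87.25 = -1.754; ½·erfc(-1.754) = 0.9934.
C = 1.69 × 0.9934 = 1.68 mg/L.

1.68 mg/L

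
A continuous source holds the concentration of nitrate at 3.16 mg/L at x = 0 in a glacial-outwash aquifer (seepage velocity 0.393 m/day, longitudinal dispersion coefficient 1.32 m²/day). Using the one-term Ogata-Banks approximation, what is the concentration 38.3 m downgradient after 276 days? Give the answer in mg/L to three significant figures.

For a continuous step input, C/C₀ ≈ ½·erfc((x−vt)/(2√(Dt))).
vt = 0.393 × 276 = 108.468 m and 2√(Dt) = 2√(1.32 × 276) = 38.17 m.
Argument (x−vt)/(2√(Dt)) = (38.3 − 108.468)/38.17 = -1.838; ½·erfc(-1.838) = 0.9953.
C = 3.16 × 0.9953 = 3.15 mg/L.

3.15 mg/L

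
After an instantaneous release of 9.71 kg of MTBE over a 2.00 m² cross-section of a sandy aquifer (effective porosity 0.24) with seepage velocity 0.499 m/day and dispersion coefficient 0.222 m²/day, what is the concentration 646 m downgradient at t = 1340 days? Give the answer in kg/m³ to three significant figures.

For an instantaneous plane source, C(x,t) = M/(n_e·A·√(4πDt)) · exp(−(x−vt)²/(4Dt)), with n_e·A the pore (flow) area.
Plume center vt = 0.499 × 1340 = 668.66 m, so the well at 646 m is 22.66 m upgradient of the peak.
√(4πDt) = 61.14 m, giving peak height M/(n_e·A·√(4πDt)) = 9.71/(0.24 × 2.00 × 61.14) = 0.3309 kg/m³.
(x−vt)²/(4Dt) = (-22.66)²/(4 × 0.222 × 1340) = 0.4315; exp(−0.4315) = 0.6495.
C = 0.3309 × 0.6495 = 0.215 kg/m³.

0.215 kg/m³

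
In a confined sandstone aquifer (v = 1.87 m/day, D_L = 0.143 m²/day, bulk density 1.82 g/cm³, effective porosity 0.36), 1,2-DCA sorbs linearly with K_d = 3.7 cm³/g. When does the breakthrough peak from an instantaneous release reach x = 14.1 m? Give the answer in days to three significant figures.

148 days

Retardation factor R = 1 + ρ_b·K_d/n = 1 + 1.82 × 3.7/0.36 = 19.71.
Sorption retards both mechanisms: v_R = v/R = 0.09488 m/day, D_R = D/R = 0.007255 m²/day.
Peak time from v_R²t² + 2D_R t − x² = 0: t = (√(D_R² + v_R²x²) − D_R)/v_R².
√(D_R² + v_R²x²) = √(0.007255² + 0.09488² × 14.1²) = 1.338; v_R² = 0.009002.
t = (1.338 − 0.007255)/0.009002 = 148 days.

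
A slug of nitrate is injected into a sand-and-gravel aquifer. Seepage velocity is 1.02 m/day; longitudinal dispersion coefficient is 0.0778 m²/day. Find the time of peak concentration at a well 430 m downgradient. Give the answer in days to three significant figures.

For the 1D instantaneous-source solution, setting ∂C/∂t = 0 at fixed x gives v²t² + 2Dt − x² = 0, so t = (√(D² + v²x²) − D)/v².
√(D² + v²x²) = √(0.0778² + 1.02² × 430²) = 438.6; v² = 1.0404.
t = (438.6 − 0.0778)/1.0404 = 421 days (vs. the pure-advection estimate x/v = 422 d).

421 days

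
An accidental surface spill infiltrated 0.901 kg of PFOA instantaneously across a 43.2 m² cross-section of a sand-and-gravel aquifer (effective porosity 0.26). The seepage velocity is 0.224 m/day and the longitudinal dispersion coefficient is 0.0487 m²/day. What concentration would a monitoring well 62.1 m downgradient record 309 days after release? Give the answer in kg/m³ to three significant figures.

0.00252 kg/m³

For an instantaneous plane source, C(x,t) = M/(n_e·A·√(4πDt)) · exp(−(x−vt)²/(4Dt)), with n_e·A the pore (flow) area.
Plume center vt = 0.224 × 309 = 69.216 m, so the well at 62.1 m is 7.116 m upgradient of the peak.
√(4πDt) = 13.75 m, giving peak height M/(n_e·A·√(4πDt)) = 0.901/(0.26 × 43.2 × 13.75) = 0.005834 kg/m³.
(x−vt)²/(4Dt) = (-7.116)²/(4 × 0.0487 × 309) = 0.8412; exp(−0.8412) = 0.4312.
C = 0.005834 × 0.4312 = 0.00252 kg/m³.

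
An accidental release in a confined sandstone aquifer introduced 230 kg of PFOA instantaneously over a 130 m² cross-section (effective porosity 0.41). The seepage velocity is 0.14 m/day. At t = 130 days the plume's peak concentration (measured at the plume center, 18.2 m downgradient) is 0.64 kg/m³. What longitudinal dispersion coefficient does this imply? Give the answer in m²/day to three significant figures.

0.0278 m²/day

At the plume center C_max = M/(n_e·A·√(4πDt)), so D = M²/(4πt·(n_e·A·C_max)²).
n_e·A·C_max = 0.41 × 130 × 0.64 = 34.11 kg/m.
D = 230²/(4π × 130 × 34.11²) = 0.0278 m²/day.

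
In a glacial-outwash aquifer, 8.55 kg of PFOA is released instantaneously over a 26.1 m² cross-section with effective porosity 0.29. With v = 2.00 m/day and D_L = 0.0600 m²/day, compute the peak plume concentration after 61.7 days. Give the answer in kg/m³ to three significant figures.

0.166 kg/m³

The peak of an instantaneous 1D plume sits at x = vt; there the Gaussian factor is 1 and C_max = M/(n_e·A·√(4πDt)), where n_e·A is the pore area the mass is dissolved in.
√(4πDt) = √(4π × 0.0600 × 61.7) = 6.821 m, so C_max = 8.55/(0.29 × 26.1 × 6.821) = 0.166 kg/m³.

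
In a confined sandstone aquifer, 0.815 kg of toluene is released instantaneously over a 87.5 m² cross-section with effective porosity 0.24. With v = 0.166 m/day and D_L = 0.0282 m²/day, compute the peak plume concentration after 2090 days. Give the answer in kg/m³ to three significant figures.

The peak of an instantaneous 1D plume sits at x = vt; there the Gaussian factor is 1 and C_max = M/(n_e·A·√(4πDt)), where n_e·A is the pore area the mass is dissolved in.
√(4πDt) = √(4π × 0.0282 × 2090) = 27.21 m, so C_max = 0.815/(0.24 × 87.5 × 27.21) = 0.00143 kg/m³.

0.00143 kg/m³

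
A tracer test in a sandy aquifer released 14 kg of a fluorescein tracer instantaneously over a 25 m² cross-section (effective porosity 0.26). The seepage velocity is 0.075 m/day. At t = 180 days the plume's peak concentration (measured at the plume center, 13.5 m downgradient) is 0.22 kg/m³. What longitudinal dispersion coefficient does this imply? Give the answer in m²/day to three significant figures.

0.0424 m²/day

At the plume center C_max = M/(n_e·A·√(4πDt)), so D = M²/(4πt·(n_e·A·C_max)²).
n_e·A·C_max = 0.26 × 25 × 0.22 = 1.430 kg/m.
D = 14²/(4π × 180 × 1.430²) = 0.0424 m²/day.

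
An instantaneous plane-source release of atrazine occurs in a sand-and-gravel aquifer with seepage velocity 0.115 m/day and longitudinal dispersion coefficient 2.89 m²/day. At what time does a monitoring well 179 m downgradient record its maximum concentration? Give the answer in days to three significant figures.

1350 days

For the 1D instantaneous-source solution, setting ∂C/∂t = 0 at fixed x gives v²t² + 2Dt − x² = 0, so t = (√(D² + v²x²) − D)/v².
√(D² + v²x²) = √(2.89² + 0.115² × 179²) = 20.79; v² = 0.013225.
t = (20.79 − 2.89)/0.013225 = 1350 days (vs. the pure-advection estimate x/v = 1560 d).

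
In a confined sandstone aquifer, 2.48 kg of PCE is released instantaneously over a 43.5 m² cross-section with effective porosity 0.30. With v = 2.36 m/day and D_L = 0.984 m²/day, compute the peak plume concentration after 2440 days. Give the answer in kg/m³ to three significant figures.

The peak of an instantaneous 1D plume sits at x = vt; there the Gaussian factor is 1 and C_max = M/(n_e·A·√(4πDt)), where n_e·A is the pore area the mass is dissolved in.
√(4πDt) = √(4π × 0.984 × 2440) = 173.7 m, so C_max = 2.48/(0.30 × 43.5 × 173.7) = 0.00109 kg/m³.

0.00109 kg/m³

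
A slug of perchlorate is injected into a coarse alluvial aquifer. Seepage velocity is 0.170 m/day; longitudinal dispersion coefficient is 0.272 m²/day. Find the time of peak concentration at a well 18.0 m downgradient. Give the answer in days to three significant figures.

96.9 days

For the 1D instantaneous-source solution, setting ∂C/∂t = 0 at fixed x gives v²t² + 2Dt − x² = 0, so t = (√(D² + v²x²) − D)/v².
√(D² + v²x²) = √(0.272² + 0.170² × 18.0²) = 3.072; v² = 0.0289.
t = (3.072 − 0.272)/0.0289 = 96.9 days (vs. the pure-advection estimate x/v = 106 d).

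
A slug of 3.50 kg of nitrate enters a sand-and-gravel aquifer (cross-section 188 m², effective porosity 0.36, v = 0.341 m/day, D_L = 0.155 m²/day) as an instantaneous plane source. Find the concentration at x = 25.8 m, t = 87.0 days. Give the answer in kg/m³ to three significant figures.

For an instantaneous plane source, C(x,t) = M/(n_e·A·√(4πDt)) · exp(−(x−vt)²/(4Dt)), with n_e·A the pore (flow) area.
Plume center vt = 0.341 × 87.0 = 29.667 m, so the well at 25.8 m is 3.867 m upgradient of the peak.
√(4πDt) = 13.02 m, giving peak height M/(n_e·A·√(4πDt)) = 3.50/(0.36 × 188 × 13.02) = 0.003972 kg/m³.
(x−vt)²/(4Dt) = (-3.867)²/(4 × 0.155 × 87.0) = 0.2772; exp(−0.2772) = 0.7579.
C = 0.003972 × 0.7579 = 0.00301 kg/m³.

0.00301 kg/m³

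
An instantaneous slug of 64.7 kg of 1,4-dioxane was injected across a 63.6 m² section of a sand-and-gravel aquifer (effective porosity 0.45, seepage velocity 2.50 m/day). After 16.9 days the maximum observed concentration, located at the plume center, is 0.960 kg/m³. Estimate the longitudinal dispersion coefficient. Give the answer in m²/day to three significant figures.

At the plume center C_max = M/(n_e·A·√(4πDt)), so D = M²/(4πt·(n_e·A·C_max)²).
n_e·A·C_max = 0.45 × 63.6 × 0.960 = 27.48 kg/m.
D = 64.7²/(4π × 16.9 × 27.48²) = 0.0261 m²/day.

0.0261 m²/day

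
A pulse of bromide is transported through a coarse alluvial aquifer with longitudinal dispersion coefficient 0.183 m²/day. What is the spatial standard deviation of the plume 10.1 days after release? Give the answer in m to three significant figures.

1.92 m

Dispersive spreading gives a Gaussian with σ² = 2Dt; advection only shifts the center.
σ = √(2 × 0.183 × 10.1) = 1.92 m.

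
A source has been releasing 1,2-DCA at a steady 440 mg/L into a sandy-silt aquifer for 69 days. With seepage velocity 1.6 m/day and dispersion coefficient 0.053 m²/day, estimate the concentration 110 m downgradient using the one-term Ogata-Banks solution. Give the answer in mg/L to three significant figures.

For a continuous step input, C/C₀ ≈ ½·erfc((x−vt)/(2√(Dt))).
vt = 1.6 × 69 = 110.4 m and 2√(Dt) = 2√(0.053 × 69) = 3.825 m.
Argument (x−vt)/(2√(Dt)) = (110 − 110.4)/3.825 = -0.1046; ½·erfc(-0.1046) = 0.5588.
C = 440 × 0.5588 = 246 mg/L.

246 mg/L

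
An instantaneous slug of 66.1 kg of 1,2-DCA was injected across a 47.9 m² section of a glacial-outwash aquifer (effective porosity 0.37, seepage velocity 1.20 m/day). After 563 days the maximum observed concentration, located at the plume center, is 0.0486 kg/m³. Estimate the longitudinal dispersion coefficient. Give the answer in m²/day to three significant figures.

0.832 m²/day

At the plume center C_max = M/(n_e·A·√(4πDt)), so D = M²/(4πt·(n_e·A·C_max)²).
n_e·A·C_max = 0.37 × 47.9 × 0.0486 = 0.8613 kg/m.
D = 66.1²/(4π × 563 × 0.8613²) = 0.832 m²/day.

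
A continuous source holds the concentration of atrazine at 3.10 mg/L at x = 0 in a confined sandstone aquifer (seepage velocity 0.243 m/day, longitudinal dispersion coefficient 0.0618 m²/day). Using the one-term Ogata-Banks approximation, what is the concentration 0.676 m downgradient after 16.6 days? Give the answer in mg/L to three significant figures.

For a continuous step input, C/C₀ ≈ ½·erfc((x−vt)/(2√(Dt))).
vt = 0.243 × 16.6 = 4.0338 m and 2√(Dt) = 2√(0.0618 × 16.6) = 2.026 m.
Argument (x−vt)/(2√(Dt)) = (0.676 − 4.0338)/2.026 = -1.657; ½·erfc(-1.657) = 0.9904.
C = 3.10 × 0.9904 = 3.07 mg/L.

3.07 mg/L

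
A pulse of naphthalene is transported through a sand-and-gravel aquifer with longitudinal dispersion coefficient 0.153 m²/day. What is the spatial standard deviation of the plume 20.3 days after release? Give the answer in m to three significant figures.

2.49 m

Dispersive spreading gives a Gaussian with σ² = 2Dt; advection only shifts the center.
σ = √(2 × 0.153 × 20.3) = 2.49 m.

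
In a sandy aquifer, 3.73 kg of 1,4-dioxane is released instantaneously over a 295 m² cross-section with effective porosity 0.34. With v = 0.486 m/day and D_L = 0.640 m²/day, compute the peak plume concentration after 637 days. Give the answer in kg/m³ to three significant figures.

0.000520 kg/m³

The peak of an instantaneous 1D plume sits at x = vt; there the Gaussian factor is 1 and C_max = M/(n_e·A·√(4πDt)), where n_e·A is the pore area the mass is dissolved in.
√(4πDt) = √(4π × 0.640 × 637) = 71.58 m, so C_max = 3.73/(0.34 × 295 × 71.58) = 0.000520 kg/m³.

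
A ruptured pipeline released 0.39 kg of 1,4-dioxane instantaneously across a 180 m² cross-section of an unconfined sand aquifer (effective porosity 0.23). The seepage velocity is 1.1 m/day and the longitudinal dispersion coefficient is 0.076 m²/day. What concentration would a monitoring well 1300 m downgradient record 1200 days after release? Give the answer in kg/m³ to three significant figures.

For an instantaneous plane source, C(x,t) = M/(n_e·A·√(4πDt)) · exp(−(x−vt)²/(4Dt)), with n_e·A the pore (flow) area.
Plume center vt = 1.1 × 1200 = 1320 m, so the well at 1300 m is 20 m upgradient of the peak.
√(4πDt) = 33.85 m, giving peak height M/(n_e·A·√(4πDt)) = 0.39/(0.23 × 180 × 33.85) = 0.0002783 kg/m³.
(x−vt)²/(4Dt) = (-20)²/(4 × 0.076 × 1200) = 1.096; exp(−1.096) = 0.3342.
C = 0.0002783 × 0.3342 = 9.30e-05 kg/m³.

9.30e-05 kg/m³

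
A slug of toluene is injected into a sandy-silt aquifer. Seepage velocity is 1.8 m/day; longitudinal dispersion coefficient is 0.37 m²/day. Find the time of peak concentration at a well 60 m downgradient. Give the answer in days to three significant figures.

For the 1D instantaneous-source solution, setting ∂C/∂t = 0 at fixed x gives v²t² + 2Dt − x² = 0, so t = (√(D² + v²x²) − D)/v².
√(D² + v²x²) = √(0.37² + 1.8² × 60²) = 108.0; v² = 3.24.
t = (108.0 − 0.37)/3.24 = 33.2 days (vs. the pure-advection estimate x/v = 33.3 d).

33.2 days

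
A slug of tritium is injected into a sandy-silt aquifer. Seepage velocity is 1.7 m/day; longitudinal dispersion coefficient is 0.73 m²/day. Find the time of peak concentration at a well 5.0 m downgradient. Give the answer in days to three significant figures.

2.70 days

For the 1D instantaneous-source solution, setting ∂C/∂t = 0 at fixed x gives v²t² + 2Dt − x² = 0, so t = (√(D² + v²x²) − D)/v².
√(D² + v²x²) = √(0.73² + 1.7² × 5.0²) = 8.531; v² = 2.89.
t = (8.531 − 0.73)/2.89 = 2.70 days (vs. the pure-advection estimate x/v = 2.94 d).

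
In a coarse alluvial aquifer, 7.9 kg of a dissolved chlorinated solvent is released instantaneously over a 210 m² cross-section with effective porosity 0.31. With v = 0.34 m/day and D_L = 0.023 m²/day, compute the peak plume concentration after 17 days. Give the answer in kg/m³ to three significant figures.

0.0547 kg/m³

The peak of an instantaneous 1D plume sits at x = vt; there the Gaussian factor is 1 and C_max = M/(n_e·A·√(4πDt)), where n_e·A is the pore area the mass is dissolved in.
√(4πDt) = √(4π × 0.023 × 17) = 2.217 m, so C_max = 7.9/(0.31 × 210 × 2.217) = 0.0547 kg/m³.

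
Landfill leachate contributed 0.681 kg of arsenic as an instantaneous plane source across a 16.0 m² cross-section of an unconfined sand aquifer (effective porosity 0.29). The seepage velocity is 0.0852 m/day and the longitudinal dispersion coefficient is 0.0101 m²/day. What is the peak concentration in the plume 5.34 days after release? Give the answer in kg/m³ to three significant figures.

0.178 kg/m³

The peak of an instantaneous 1D plume sits at x = vt; there the Gaussian factor is 1 and C_max = M/(n_e·A·√(4πDt)), where n_e·A is the pore area the mass is dissolved in.
√(4πDt) = √(4π × 0.0101 × 5.34) = 0.8233 m, so C_max = 0.681/(0.29 × 16.0 × 0.8233) = 0.178 kg/m³.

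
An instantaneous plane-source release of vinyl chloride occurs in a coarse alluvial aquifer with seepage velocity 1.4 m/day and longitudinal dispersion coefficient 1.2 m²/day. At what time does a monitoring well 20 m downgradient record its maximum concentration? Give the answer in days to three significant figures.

13.7 days

For the 1D instantaneous-source solution, setting ∂C/∂t = 0 at fixed x gives v²t² + 2Dt − x² = 0, so t = (√(D² + v²x²) − D)/v².
√(D² + v²x²) = √(1.2² + 1.4² × 20²) = 28.03; v² = 1.96.
t = (28.03 − 1.2)/1.96 = 13.7 days (vs. the pure-advection estimate x/v = 14.3 d).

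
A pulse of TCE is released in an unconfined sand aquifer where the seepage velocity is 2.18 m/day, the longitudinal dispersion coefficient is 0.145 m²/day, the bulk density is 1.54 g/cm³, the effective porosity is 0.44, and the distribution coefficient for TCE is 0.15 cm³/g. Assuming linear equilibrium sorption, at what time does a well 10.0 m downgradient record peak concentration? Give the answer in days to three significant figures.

Retardation factor R = 1 + ρ_b·K_d/n = 1 + 1.54 × 0.15/0.44 = 1.525.
Sorption retards both mechanisms: v_R = v/R = 1.430 m/day, D_R = D/R = 0.09508 m²/day.
Peak time from v_R²t² + 2D_R t − x² = 0: t = (√(D_R² + v_R²x²) − D_R)/v_R².
√(D_R² + v_R²x²) = √(0.09508² + 1.430² × 10.0²) = 14.30; v_R² = 2.045.
t = (14.30 − 0.09508)/2.045 = 6.95 days.

6.95 days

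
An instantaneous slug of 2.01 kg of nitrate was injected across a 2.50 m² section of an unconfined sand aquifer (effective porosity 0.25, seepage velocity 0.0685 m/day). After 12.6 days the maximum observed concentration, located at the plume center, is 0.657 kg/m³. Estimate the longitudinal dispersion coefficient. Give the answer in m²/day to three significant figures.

0.151 m²/day

At the plume center C_max = M/(n_e·A·√(4πDt)), so D = M²/(4πt·(n_e·A·C_max)²).
n_e·A·C_max = 0.25 × 2.50 × 0.657 = 0.4106 kg/m.
D = 2.01²/(4π × 12.6 × 0.4106²) = 0.151 m²/day.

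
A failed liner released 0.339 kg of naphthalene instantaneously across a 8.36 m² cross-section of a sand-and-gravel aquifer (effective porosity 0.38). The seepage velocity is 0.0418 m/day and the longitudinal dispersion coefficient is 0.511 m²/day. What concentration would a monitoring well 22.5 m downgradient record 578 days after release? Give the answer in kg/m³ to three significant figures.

0.00175 kg/m³

For an instantaneous plane source, C(x,t) = M/(n_e·A·√(4πDt)) · exp(−(x−vt)²/(4Dt)), with n_e·A the pore (flow) area.
Plume center vt = 0.0418 × 578 = 24.1604 m, so the well at 22.5 m is 1.6604 m upgradient of the peak.
√(4πDt) = 60.92 m, giving peak height M/(n_e·A·√(4πDt)) = 0.339/(0.38 × 8.36 × 60.92) = 0.001752 kg/m³.
(x−vt)²/(4Dt) = (-1.6604)²/(4 × 0.511 × 578) = 0.002334; exp(−0.002334) = 0.9977.
C = 0.001752 × 0.9977 = 0.00175 kg/m³.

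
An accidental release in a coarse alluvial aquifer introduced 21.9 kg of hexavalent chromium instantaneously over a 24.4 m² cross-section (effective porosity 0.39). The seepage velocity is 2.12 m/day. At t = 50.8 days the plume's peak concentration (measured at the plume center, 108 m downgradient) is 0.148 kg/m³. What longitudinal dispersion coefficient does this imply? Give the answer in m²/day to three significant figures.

0.379 m²/day

At the plume center C_max = M/(n_e·A·√(4πDt)), so D = M²/(4πt·(n_e·A·C_max)²).
n_e·A·C_max = 0.39 × 24.4 × 0.148 = 1.408 kg/m.
D = 21.9²/(4π × 50.8 × 1.408²) = 0.379 m²/day.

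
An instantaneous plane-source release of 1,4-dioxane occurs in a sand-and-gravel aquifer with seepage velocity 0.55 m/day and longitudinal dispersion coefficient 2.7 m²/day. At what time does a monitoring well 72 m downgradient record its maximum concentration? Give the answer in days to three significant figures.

For the 1D instantaneous-source solution, setting ∂C/∂t = 0 at fixed x gives v²t² + 2Dt − x² = 0, so t = (√(D² + v²x²) − D)/v².
√(D² + v²x²) = √(2.7² + 0.55² × 72²) = 39.69; v² = 0.3025.
t = (39.69 − 2.7)/0.3025 = 122 days (vs. the pure-advection estimate x/v = 131 d).

122 days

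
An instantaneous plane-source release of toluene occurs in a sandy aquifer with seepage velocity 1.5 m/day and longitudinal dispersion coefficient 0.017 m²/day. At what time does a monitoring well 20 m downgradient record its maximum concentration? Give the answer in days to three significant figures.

13.3 days

For the 1D instantaneous-source solution, setting ∂C/∂t = 0 at fixed x gives v²t² + 2Dt − x² = 0, so t = (√(D² + v²x²) − D)/v².
√(D² + v²x²) = √(0.017² + 1.5² × 20²) = 30.00; v² = 2.25.
t = (30.00 − 0.017)/2.25 = 13.3 days (vs. the pure-advection estimate x/v = 13.3 d).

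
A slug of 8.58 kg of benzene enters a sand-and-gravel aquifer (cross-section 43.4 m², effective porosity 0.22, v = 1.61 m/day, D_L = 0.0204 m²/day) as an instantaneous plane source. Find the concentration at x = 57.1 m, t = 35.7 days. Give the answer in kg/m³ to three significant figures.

For an instantaneous plane source, C(x,t) = M/(n_e·A·√(4πDt)) · exp(−(x−vt)²/(4Dt)), with n_e·A the pore (flow) area.
Plume center vt = 1.61 × 35.7 = 57.477 m, so the well at 57.1 m is 0.377 m upgradient of the peak.
√(4πDt) = 3.025 m, giving peak height M/(n_e·A·√(4πDt)) = 8.58/(0.22 × 43.4 × 3.025) = 0.2971 kg/m³.
(x−vt)²/(4Dt) = (-0.377)²/(4 × 0.0204 × 35.7) = 0.04879; exp(−0.04879) = 0.9524.
C = 0.2971 × 0.9524 = 0.283 kg/m³.

0.283 kg/m³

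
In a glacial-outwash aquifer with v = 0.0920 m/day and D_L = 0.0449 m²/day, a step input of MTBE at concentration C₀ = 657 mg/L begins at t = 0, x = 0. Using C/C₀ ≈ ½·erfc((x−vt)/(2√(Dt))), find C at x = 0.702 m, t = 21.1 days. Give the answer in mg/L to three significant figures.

For a continuous step input, C/C₀ ≈ ½·erfc((x−vt)/(2√(Dt))).
vt = 0.0920 × 21.1 = 1.9412 m and 2√(Dt) = 2√(0.0449 × 21.1) = 1.947 m.
Argument (x−vt)/(2√(Dt)) = (0.702 − 1.9412)/1.947 = -0.6365; ½·erfc(-0.6365) = 0.8160.
C = 657 × 0.8160 = 536 mg/L.

536 mg/L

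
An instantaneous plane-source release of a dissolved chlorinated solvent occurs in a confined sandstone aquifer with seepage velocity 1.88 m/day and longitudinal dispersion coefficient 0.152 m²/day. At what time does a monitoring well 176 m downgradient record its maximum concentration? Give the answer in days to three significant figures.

93.6 days

For the 1D instantaneous-source solution, setting ∂C/∂t = 0 at fixed x gives v²t² + 2Dt − x² = 0, so t = (√(D² + v²x²) − D)/v².
√(D² + v²x²) = √(0.152² + 1.88² × 176²) = 330.9; v² = 3.5344.
t = (330.9 − 0.152)/3.5344 = 93.6 days (vs. the pure-advection estimate x/v = 93.6 d).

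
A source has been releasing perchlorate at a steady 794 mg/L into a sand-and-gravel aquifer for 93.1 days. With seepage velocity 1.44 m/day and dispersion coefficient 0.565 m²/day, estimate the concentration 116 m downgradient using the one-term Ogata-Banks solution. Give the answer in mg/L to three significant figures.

For a continuous step input, C/C₀ ≈ ½·erfc((x−vt)/(2√(Dt))).
vt = 1.44 × 93.1 = 134.064 m and 2√(Dt) = 2√(0.565 × 93.1) = 14.51 m.
Argument (x−vt)/(2√(Dt)) = (116 − 134.064)/14.51 = -1.245; ½·erfc(-1.245) = 0.9609.
C = 794 × 0.9609 = 763 mg/L.

763 mg/L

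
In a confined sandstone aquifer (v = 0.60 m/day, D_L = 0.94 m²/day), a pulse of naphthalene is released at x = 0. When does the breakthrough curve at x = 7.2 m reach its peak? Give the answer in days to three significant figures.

For the 1D instantaneous-source solution, setting ∂C/∂t = 0 at fixed x gives v²t² + 2Dt − x² = 0, so t = (√(D² + v²x²) − D)/v².
√(D² + v²x²) = √(0.94² + 0.60² × 7.2²) = 4.421; v² = 0.36.
t = (4.421 − 0.94)/0.36 = 9.67 days (vs. the pure-advection estimate x/v = 12.0 d).

9.67 days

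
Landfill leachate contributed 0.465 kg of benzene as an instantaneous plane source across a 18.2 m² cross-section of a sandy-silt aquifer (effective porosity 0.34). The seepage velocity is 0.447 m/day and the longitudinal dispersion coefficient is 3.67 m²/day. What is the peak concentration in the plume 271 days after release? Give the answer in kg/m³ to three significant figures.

0.000672 kg/m³

The peak of an instantaneous 1D plume sits at x = vt; there the Gaussian factor is 1 and C_max = M/(n_e·A·√(4πDt)), where n_e·A is the pore area the mass is dissolved in.
√(4πDt) = √(4π × 3.67 × 271) = 111.8 m, so C_max = 0.465/(0.34 × 18.2 × 111.8) = 0.000672 kg/m³.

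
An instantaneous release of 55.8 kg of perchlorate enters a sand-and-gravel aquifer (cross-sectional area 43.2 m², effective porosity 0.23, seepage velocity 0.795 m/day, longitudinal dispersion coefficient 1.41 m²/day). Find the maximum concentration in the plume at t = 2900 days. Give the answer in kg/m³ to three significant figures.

0.0248 kg/m³

The peak of an instantaneous 1D plume sits at x = vt; there the Gaussian factor is 1 and C_max = M/(n_e·A·√(4πDt)), where n_e·A is the pore area the mass is dissolved in.
√(4πDt) = √(4π × 1.41 × 2900) = 226.7 m, so C_max = 55.8/(0.23 × 43.2 × 226.7) = 0.0248 kg/m³.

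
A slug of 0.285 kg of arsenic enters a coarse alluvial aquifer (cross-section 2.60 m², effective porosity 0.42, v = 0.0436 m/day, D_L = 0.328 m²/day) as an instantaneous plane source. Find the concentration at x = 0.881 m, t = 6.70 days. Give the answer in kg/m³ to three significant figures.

0.0477 kg/m³

For an instantaneous plane source, C(x,t) = M/(n_e·A·√(4πDt)) · exp(−(x−vt)²/(4Dt)), with n_e·A the pore (flow) area.
Plume center vt = 0.0436 × 6.70 = 0.29212 m, so the well at 0.881 m is 0.58888 m downgradient of the peak.
√(4πDt) = 5.255 m, giving peak height M/(n_e·A·√(4πDt)) = 0.285/(0.42 × 2.60 × 5.255) = 0.04966 kg/m³.
(x−vt)²/(4Dt) = (0.58888)²/(4 × 0.328 × 6.70) = 0.03945; exp(−0.03945) = 0.9613.
C = 0.04966 × 0.9613 = 0.0477 kg/m³.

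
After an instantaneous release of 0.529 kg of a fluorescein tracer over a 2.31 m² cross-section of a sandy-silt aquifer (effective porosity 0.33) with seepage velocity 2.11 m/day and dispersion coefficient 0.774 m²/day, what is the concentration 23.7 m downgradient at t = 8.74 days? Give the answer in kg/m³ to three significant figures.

0.0271 kg/m³

For an instantaneous plane source, C(x,t) = M/(n_e·A·√(4πDt)) · exp(−(x−vt)²/(4Dt)), with n_e·A the pore (flow) area.
Plume center vt = 2.11 × 8.74 = 18.4414 m, so the well at 23.7 m is 5.2586 m downgradient of the peak.
√(4πDt) = 9.220 m, giving peak height M/(n_e·A·√(4πDt)) = 0.529/(0.33 × 2.31 × 9.220) = 0.07527 kg/m³.
(x−vt)²/(4Dt) = (5.2586)²/(4 × 0.774 × 8.74) = 1.022; exp(−1.022) = 0.3599.
C = 0.07527 × 0.3599 = 0.0271 kg/m³.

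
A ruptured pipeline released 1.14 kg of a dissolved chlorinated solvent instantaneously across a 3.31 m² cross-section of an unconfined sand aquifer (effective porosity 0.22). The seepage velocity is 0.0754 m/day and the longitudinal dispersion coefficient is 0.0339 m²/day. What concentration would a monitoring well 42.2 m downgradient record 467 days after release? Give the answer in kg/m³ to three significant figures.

For an instantaneous plane source, C(x,t) = M/(n_e·A·√(4πDt)) · exp(−(x−vt)²/(4Dt)), with n_e·A the pore (flow) area.
Plume center vt = 0.0754 × 467 = 35.2118 m, so the well at 42.2 m is 6.9882 m downgradient of the peak.
√(4πDt) = 14.10 m, giving peak height M/(n_e·A·√(4πDt)) = 1.14/(0.22 × 3.31 × 14.10) = 0.1110 kg/m³.
(x−vt)²/(4Dt) = (6.9882)²/(4 × 0.0339 × 467) = 0.7712; exp(−0.7712) = 0.4625.
C = 0.1110 × 0.4625 = 0.0513 kg/m³.

0.0513 kg/m³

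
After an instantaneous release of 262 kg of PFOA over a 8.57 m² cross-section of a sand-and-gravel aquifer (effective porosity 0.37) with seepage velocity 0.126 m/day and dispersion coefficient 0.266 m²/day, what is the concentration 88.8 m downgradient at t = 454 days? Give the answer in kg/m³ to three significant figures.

0.269 kg/m³

For an instantaneous plane source, C(x,t) = M/(n_e·A·√(4πDt)) · exp(−(x−vt)²/(4Dt)), with n_e·A the pore (flow) area.
Plume center vt = 0.126 × 454 = 57.204 m, so the well at 88.8 m is 31.596 m downgradient of the peak.
√(4πDt) = 38.96 m, giving peak height M/(n_e·A·√(4πDt)) = 262/(0.37 × 8.57 × 38.96) = 2.121 kg/m³.
(x−vt)²/(4Dt) = (31.596)²/(4 × 0.266 × 454) = 2.067; exp(−2.067) = 0.1266.
C = 2.121 × 0.1266 = 0.269 kg/m³.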